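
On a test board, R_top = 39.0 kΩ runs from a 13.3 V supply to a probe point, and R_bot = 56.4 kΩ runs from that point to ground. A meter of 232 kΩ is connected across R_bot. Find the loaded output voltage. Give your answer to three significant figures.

V_out ≈ 7.15 V

The load sits in parallel with R_bot: R_bot‖R_L = (56.4 × 232) / (56.4 + 232) = 45.37 kΩ.
V_out = 13.3 × 45.37 / (39.0 + 45.37) = 13.3 × 45.37/84.37 = 7.15 V.
(Unloaded it would have been 7.86 V.)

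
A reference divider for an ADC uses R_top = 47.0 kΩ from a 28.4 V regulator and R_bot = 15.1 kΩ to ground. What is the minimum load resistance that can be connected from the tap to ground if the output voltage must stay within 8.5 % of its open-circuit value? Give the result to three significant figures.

Output resistance R_th = R_top‖R_bot = (47.0 × 15.1)/62.10 = 11.43 kΩ.
The fractional drop is R_th/(R_th + R_L); requiring this ≤ 0.0850 gives R_L ≥ R_th(1/0.0850 − 1) = 11.43 × 10.76 = 123 kΩ.

R_L(min) ≈ 123 kΩ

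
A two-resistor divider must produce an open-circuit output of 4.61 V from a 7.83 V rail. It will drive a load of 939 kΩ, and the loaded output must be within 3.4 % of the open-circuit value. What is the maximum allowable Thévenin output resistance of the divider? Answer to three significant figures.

R_th ≤ 33.0 kΩ

Loading drop = R_th/(R_th + R_L) ≤ 0.0340, so R_th ≤ R_L · ε/(1−ε) = 939 kΩ × 0.0340/0.9660 = 33.0 kΩ.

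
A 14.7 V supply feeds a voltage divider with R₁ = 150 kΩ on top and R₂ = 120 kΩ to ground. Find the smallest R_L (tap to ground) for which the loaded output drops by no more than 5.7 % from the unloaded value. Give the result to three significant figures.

Output resistance R_th = R₁‖R₂ = (150 × 120)/270.0 = 66.67 kΩ.
The fractional drop is R_th/(R_th + R_L); requiring this ≤ 0.0570 gives R_L ≥ R_th(1/0.0570 − 1) = 66.67 × 16.54 = 1.10 MΩ.

R_L(min) ≈ 1.10 MΩ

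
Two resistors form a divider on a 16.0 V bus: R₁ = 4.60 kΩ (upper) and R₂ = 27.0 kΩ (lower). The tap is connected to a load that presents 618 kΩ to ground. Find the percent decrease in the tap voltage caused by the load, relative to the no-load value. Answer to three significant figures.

The divider's output (Thévenin) resistance is R₁‖R₂ = 3.930 kΩ.
Fractional drop under load = R_th/(R_th + R_L) = 3.930 / (3.930 + 618) = 0.006320.
So the output falls by 0.632 %.

0.632 %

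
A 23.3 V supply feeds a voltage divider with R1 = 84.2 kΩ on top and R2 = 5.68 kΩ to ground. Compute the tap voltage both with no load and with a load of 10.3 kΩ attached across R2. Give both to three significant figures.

Unloaded: 1.47 V; loaded: 0.971 V

Open-circuit: V = 23.3 × 5.68/(84.2 + 5.68) = 1.47 V.
With the load, R2 becomes R2‖R_L = 3.661 kΩ, so V = 23.3 × 3.661/87.86 = 0.971 V.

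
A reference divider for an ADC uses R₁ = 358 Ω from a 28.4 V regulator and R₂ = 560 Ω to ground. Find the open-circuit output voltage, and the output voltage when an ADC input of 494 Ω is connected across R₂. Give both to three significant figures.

Open-circuit: V = 28.4 × 560/(358 + 560) = 17.3 V.
With the load, R₂ becomes R₂‖R_L = 262.5 Ω, so V = 28.4 × 262.5/620.5 = 12.0 V.

Unloaded: 17.3 V; loaded: 12.0 V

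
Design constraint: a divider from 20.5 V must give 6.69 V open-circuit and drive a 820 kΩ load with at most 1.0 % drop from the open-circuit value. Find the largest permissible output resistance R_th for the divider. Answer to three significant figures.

R_th ≤ 8.28 kΩ

Loading drop = R_th/(R_th + R_L) ≤ 0.0100, so R_th ≤ R_L · ε/(1−ε) = 820 kΩ × 0.0100/0.9900 = 8.28 kΩ.
(Any R1, R2 with R2/(R1+R2) = 0.326 and R1‖R2 ≤ 8.28 kΩ will meet the spec.)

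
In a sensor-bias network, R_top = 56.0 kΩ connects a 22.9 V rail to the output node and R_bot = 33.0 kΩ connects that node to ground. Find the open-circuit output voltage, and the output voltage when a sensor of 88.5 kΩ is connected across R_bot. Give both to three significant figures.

Unloaded: 8.49 V; loaded: 6.88 V

Open-circuit: V = 22.9 × 33.0/(56.0 + 33.0) = 8.49 V.
With the load, R_bot becomes R_bot‖R_L = 24.04 kΩ, so V = 22.9 × 24.04/80.04 = 6.88 V.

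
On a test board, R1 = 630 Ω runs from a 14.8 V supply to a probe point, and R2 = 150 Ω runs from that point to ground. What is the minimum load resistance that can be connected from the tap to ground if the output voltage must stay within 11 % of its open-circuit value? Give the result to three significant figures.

R_L(min) ≈ 980 Ω

Output resistance R_th = R1‖R2 = (630 × 150)/780.0 = 121.2 Ω.
The fractional drop is R_th/(R_th + R_L); requiring this ≤ 0.110 gives R_L ≥ R_th(1/0.110 − 1) = 121.2 × 8.091 = 980 Ω.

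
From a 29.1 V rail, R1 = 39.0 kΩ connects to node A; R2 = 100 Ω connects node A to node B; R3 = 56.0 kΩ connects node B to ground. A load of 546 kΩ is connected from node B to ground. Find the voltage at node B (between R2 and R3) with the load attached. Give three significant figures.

V ≈ 16.4 V

At node B, R3 is in parallel with the load: R3‖R_L = 50790 Ω.
Below node A the resistance is R2 + (R3‖R_L) = 50890 Ω, so V_A = 29.1 × 50890/89890 = 16.47 V.
Then V_B = V_A × (R3‖R_L)/(R2 + R3‖R_L) = 16.47 × 50790/50890 = 16.4 V.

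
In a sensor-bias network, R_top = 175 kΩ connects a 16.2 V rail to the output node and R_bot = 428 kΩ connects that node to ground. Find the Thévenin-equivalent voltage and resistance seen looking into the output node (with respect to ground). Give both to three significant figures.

V_th is the open-circuit tap voltage: 16.2 × 428/(175 + 428) = 11.5 V.
With the supply zeroed, R_top and R_bot appear in parallel from the tap: R_th = R_top‖R_bot = (175 × 428)/603.0 = 124 kΩ.

V_th = 11.5 V, R_th = 124 kΩ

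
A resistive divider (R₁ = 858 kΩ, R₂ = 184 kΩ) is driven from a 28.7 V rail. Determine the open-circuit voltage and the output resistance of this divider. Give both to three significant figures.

V_th = 5.07 V, R_th = 152 kΩ

V_th is the open-circuit tap voltage: 28.7 × 184/(858 + 184) = 5.07 V.
With the supply zeroed, R₁ and R₂ appear in parallel from the tap: R_th = R₁‖R₂ = (858 × 184)/1042 = 152 kΩ.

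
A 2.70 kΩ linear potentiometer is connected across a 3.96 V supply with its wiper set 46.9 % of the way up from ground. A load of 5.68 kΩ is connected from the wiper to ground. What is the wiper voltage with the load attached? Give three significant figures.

The wiper splits the pot into (1−α)R = 1.434 kΩ above and αR = 1.266 kΩ below.
Lower section ‖ load = 1.035 kΩ.
V_wiper = 3.96 × 1.035/(1.434 + 1.035) = 1.66 V.

V ≈ 1.66 V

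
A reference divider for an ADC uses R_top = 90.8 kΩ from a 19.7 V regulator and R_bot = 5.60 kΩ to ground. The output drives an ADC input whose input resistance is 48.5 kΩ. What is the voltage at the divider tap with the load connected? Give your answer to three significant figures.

V_out ≈ 1.03 V

The load sits in parallel with R_bot: R_bot‖R_L = (5.60 × 48.5) / (5.60 + 48.5) = 5.020 kΩ.
V_out = 19.7 × 5.020 / (90.8 + 5.020) = 19.7 × 5.020/95.82 = 1.03 V.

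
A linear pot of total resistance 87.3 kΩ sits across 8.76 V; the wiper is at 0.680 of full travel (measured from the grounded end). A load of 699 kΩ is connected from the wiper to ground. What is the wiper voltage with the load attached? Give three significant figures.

The wiper splits the pot into (1−α)R = 27.94 kΩ above and αR = 59.36 kΩ below.
Lower section ‖ load = 54.72 kΩ.
V_wiper = 8.76 × 54.72/(27.94 + 54.72) = 5.80 V.

V ≈ 5.80 V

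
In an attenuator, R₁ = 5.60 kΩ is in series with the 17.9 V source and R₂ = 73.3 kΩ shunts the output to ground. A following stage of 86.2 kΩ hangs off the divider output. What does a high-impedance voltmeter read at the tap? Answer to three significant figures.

The load sits in parallel with R₂: R₂‖R_L = (73.3 × 86.2) / (73.3 + 86.2) = 39.61 kΩ.
V_out = 17.9 × 39.61 / (5.60 + 39.61) = 17.9 × 39.61/45.21 = 15.7 V.
(Unloaded it would have been 16.6 V.)

V_out ≈ 15.7 V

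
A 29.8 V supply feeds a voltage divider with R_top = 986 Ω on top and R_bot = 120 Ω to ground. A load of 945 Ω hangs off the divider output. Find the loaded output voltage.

The load sits in parallel with R_bot: R_bot‖R_L = (120 × 945) / (120 + 945) = 106.5 Ω.
V_out = 29.8 × 106.5 / (986 + 106.5) = 29.8 × 106.5/1092 = 2.90 V.

V_out ≈ 2.90 V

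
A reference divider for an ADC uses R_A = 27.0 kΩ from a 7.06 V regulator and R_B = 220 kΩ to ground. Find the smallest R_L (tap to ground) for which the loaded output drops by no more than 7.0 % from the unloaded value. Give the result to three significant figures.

R_L(min) ≈ 320 kΩ

Output resistance R_th = R_A‖R_B = (27.0 × 220)/247.0 = 24.05 kΩ.
The fractional drop is R_th/(R_th + R_L); requiring this ≤ 0.0700 gives R_L ≥ R_th(1/0.0700 − 1) = 24.05 × 13.29 = 320 kΩ.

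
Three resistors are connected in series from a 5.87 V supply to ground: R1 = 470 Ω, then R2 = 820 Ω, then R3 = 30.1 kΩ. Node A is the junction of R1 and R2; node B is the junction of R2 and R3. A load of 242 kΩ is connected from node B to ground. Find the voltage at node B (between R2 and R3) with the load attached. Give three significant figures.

V ≈ 5.60 V

At node B, R3 is in parallel with the load: R3‖R_L = 26770 Ω.
Below node A the resistance is R2 + (R3‖R_L) = 27590 Ω, so V_A = 5.87 × 27590/28060 = 5.772 V.
Then V_B = V_A × (R3‖R_L)/(R2 + R3‖R_L) = 5.772 × 26770/27590 = 5.60 V.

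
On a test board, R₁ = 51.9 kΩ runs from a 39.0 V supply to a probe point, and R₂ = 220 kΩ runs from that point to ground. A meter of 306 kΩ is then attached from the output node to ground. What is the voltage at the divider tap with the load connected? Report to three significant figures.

V_out ≈ 27.7 V

The load sits in parallel with R₂: R₂‖R_L = (220 × 306) / (220 + 306) = 128.0 kΩ.
V_out = 39.0 × 128.0 / (51.9 + 128.0) = 39.0 × 128.0/179.9 = 27.7 V.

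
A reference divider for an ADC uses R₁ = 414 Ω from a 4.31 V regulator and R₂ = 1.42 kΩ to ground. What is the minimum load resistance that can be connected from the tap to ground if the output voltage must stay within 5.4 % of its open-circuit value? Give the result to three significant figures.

Output resistance R_th = R₁‖R₂ = (414 × 1420)/1834 = 320.5 Ω.
The fractional drop is R_th/(R_th + R_L); requiring this ≤ 0.0540 gives R_L ≥ R_th(1/0.0540 − 1) = 320.5 × 17.52 = 5.62 kΩ.

R_L(min) ≈ 5.62 kΩ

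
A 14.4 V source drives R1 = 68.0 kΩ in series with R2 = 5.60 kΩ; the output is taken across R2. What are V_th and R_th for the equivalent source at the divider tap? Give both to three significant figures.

V_th = 1.10 V, R_th = 5.17 kΩ

V_th is the open-circuit tap voltage: 14.4 × 5.60/(68.0 + 5.60) = 1.10 V.
With the supply zeroed, R1 and R2 appear in parallel from the tap: R_th = R1‖R2 = (68.0 × 5.60)/73.60 = 5.17 kΩ.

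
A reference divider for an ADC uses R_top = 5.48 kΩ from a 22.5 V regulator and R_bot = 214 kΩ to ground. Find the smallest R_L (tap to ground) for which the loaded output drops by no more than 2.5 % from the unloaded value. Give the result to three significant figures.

Output resistance R_th = R_top‖R_bot = (5.48 × 214)/219.5 = 5.343 kΩ.
The fractional drop is R_th/(R_th + R_L); requiring this ≤ 0.0250 gives R_L ≥ R_th(1/0.0250 − 1) = 5.343 × 39.00 = 208 kΩ.

R_L(min) ≈ 208 kΩ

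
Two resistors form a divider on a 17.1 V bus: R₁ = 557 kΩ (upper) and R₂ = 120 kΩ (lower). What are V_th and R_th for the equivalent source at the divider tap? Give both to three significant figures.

V_th = 3.03 V, R_th = 98.7 kΩ

V_th is the open-circuit tap voltage: 17.1 × 120/(557 + 120) = 3.03 V.
With the supply zeroed, R₁ and R₂ appear in parallel from the tap: R_th = R₁‖R₂ = (557 × 120)/677.0 = 98.7 kΩ.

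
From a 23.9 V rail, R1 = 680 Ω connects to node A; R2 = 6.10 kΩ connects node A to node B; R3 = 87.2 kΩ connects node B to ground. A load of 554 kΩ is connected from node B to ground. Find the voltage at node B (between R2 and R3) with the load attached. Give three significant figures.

At node B, R3 is in parallel with the load: R3‖R_L = 75340 Ω.
Below node A the resistance is R2 + (R3‖R_L) = 81440 Ω, so V_A = 23.9 × 81440/82120 = 23.70 V.
Then V_B = V_A × (R3‖R_L)/(R2 + R3‖R_L) = 23.70 × 75340/81440 = 21.9 V.

V ≈ 21.9 V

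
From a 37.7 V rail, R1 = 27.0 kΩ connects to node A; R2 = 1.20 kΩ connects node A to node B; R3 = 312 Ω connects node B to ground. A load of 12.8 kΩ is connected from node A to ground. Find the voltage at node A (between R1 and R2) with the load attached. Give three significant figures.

V ≈ 1.80 V

Below node A the series string R2+R3 = 1512 Ω sits in parallel with the 12800 Ω load: 1352 Ω.
V_A = 37.7 × 1352/(27000 + 1352) = 1.80 V.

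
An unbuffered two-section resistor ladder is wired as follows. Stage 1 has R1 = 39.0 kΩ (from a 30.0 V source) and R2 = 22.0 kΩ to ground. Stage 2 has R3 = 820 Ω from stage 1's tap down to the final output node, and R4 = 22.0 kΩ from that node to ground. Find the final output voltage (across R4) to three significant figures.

Stage 2 presents R3+R4 = 22820 Ω as a load on stage 1's tap.
Stage 1's lower leg becomes R2‖(R3+R4) = 11200 Ω, so V_mid = 30.0 × 11200/50200 = 6.694 V.
Stage 2 is itself unloaded: V_out = V_mid × R4/(R3+R4) = 6.694 × 22000/22820 = 6.45 V.

V_out ≈ 6.45 V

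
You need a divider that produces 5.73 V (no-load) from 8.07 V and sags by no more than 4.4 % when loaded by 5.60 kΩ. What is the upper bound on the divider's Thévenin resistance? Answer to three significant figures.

R_th ≤ 258 Ω

Loading drop = R_th/(R_th + R_L) ≤ 0.0440, so R_th ≤ R_L · ε/(1−ε) = 5.60 kΩ × 0.0440/0.9560 = 258 Ω.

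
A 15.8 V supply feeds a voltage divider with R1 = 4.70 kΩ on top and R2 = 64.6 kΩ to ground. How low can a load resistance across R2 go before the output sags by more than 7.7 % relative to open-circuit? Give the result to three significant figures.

R_L(min) ≈ 52.5 kΩ

Output resistance R_th = R1‖R2 = (4.70 × 64.6)/69.30 = 4.381 kΩ.
The fractional drop is R_th/(R_th + R_L); requiring this ≤ 0.0770 gives R_L ≥ R_th(1/0.0770 − 1) = 4.381 × 11.99 = 52.5 kΩ.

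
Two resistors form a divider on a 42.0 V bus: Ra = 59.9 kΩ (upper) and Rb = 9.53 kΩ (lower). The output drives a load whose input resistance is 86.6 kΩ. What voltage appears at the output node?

The load sits in parallel with Rb: Rb‖R_L = (9.53 × 86.6) / (9.53 + 86.6) = 8.585 kΩ.
V_out = 42.0 × 8.585 / (59.9 + 8.585) = 42.0 × 8.585/68.49 = 5.27 V.

V_out ≈ 5.27 V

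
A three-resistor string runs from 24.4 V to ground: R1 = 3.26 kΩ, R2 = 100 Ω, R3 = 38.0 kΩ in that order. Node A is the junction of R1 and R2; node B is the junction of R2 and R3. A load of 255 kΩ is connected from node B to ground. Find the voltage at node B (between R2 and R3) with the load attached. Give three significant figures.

At node B, R3 is in parallel with the load: R3‖R_L = 33070 Ω.
Below node A the resistance is R2 + (R3‖R_L) = 33170 Ω, so V_A = 24.4 × 33170/36430 = 22.22 V.
Then V_B = V_A × (R3‖R_L)/(R2 + R3‖R_L) = 22.22 × 33070/33170 = 22.1 V.

V ≈ 22.1 V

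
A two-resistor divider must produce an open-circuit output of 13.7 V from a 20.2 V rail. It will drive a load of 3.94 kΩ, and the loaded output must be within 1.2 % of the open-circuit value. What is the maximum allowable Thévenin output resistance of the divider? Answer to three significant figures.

Loading drop = R_th/(R_th + R_L) ≤ 0.0120, so R_th ≤ R_L · ε/(1−ε) = 3.94 kΩ × 0.0120/0.9880 = 47.9 Ω.
(Any R1, R2 with R2/(R1+R2) = 0.678 and R1‖R2 ≤ 47.9 Ω will meet the spec.)

R_th ≤ 47.9 Ω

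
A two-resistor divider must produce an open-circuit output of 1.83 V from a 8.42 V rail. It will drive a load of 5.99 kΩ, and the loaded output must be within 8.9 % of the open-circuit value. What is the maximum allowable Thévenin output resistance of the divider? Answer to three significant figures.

Loading drop = R_th/(R_th + R_L) ≤ 0.0890, so R_th ≤ R_L · ε/(1−ε) = 5.99 kΩ × 0.0890/0.9110 = 585 Ω.

R_th ≤ 585 Ω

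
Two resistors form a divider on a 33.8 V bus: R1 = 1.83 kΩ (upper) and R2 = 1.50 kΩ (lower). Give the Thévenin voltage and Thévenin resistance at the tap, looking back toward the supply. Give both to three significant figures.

V_th = 15.2 V, R_th = 824 Ω

V_th is the open-circuit tap voltage: 33.8 × 1.50/(1.83 + 1.50) = 15.2 V.
With the supply zeroed, R1 and R2 appear in parallel from the tap: R_th = R1‖R2 = (1.83 × 1.50)/3.330 = 824 Ω.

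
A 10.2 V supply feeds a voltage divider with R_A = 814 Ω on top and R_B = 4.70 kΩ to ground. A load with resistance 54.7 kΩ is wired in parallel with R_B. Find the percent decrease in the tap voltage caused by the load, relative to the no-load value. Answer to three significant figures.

The divider's output (Thévenin) resistance is R_A‖R_B = 693.8 Ω.
Fractional drop under load = R_th/(R_th + R_L) = 693.8 / (693.8 + 54700) = 0.01253.
So the output falls by 1.25 %.

1.25 %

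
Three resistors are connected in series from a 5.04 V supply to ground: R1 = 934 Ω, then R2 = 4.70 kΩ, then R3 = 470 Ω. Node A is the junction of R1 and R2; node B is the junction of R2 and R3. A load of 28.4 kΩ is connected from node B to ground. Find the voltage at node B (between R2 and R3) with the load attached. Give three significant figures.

V ≈ 0.382 V

At node B, R3 is in parallel with the load: R3‖R_L = 462.3 Ω.
Below node A the resistance is R2 + (R3‖R_L) = 5162 Ω, so V_A = 5.04 × 5162/6096 = 4.268 V.
Then V_B = V_A × (R3‖R_L)/(R2 + R3‖R_L) = 4.268 × 462.3/5162 = 0.382 V.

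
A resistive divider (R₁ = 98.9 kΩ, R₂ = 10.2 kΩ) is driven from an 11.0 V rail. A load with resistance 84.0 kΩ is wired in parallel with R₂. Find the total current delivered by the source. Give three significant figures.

I ≈ 0.102 mA

R₂‖R_L = 9.096 kΩ, so the source sees R₁ + R₂‖R_L = 108.0 kΩ.
I = 11.0 V / 108.0 kΩ = 0.102 mA.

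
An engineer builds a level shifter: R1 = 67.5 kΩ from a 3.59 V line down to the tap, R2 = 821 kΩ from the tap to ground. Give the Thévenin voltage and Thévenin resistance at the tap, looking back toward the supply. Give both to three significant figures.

V_th = 3.32 V, R_th = 62.4 kΩ

V_th is the open-circuit tap voltage: 3.59 × 821/(67.5 + 821) = 3.32 V.
With the supply zeroed, R1 and R2 appear in parallel from the tap: R_th = R1‖R2 = (67.5 × 821)/888.5 = 62.4 kΩ.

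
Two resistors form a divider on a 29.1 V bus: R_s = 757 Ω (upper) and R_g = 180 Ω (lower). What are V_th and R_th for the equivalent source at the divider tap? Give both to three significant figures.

V_th = 5.59 V, R_th = 145 Ω

V_th is the open-circuit tap voltage: 29.1 × 180/(757 + 180) = 5.59 V.
With the supply zeroed, R_s and R_g appear in parallel from the tap: R_th = R_s‖R_g = (757 × 180)/937.0 = 145 Ω.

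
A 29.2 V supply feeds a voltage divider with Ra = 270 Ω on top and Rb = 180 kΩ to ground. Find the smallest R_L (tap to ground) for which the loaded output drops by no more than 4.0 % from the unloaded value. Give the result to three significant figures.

R_L(min) ≈ 6.47 kΩ

Output resistance R_th = Ra‖Rb = (270 × 180000)/180300 = 269.6 Ω.
The fractional drop is R_th/(R_th + R_L); requiring this ≤ 0.0400 gives R_L ≥ R_th(1/0.0400 − 1) = 269.6 × 24.00 = 6.47 kΩ.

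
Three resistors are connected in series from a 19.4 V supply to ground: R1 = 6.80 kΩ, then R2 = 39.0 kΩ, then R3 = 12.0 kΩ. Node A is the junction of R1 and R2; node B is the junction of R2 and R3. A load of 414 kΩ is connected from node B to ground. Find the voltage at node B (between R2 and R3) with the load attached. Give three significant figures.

At node B, R3 is in parallel with the load: R3‖R_L = 11.66 kΩ.
Below node A the resistance is R2 + (R3‖R_L) = 50.66 kΩ, so V_A = 19.4 × 50.66/57.46 = 17.10 V.
Then V_B = V_A × (R3‖R_L)/(R2 + R3‖R_L) = 17.10 × 11.66/50.66 = 3.94 V.

V ≈ 3.94 V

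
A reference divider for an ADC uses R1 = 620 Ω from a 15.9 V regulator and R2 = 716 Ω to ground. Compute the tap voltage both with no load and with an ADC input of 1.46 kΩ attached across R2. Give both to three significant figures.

Unloaded: 8.52 V; loaded: 6.94 V

Open-circuit: V = 15.9 × 716/(620 + 716) = 8.52 V.
With the load, R2 becomes R2‖R_L = 480.4 Ω, so V = 15.9 × 480.4/1100 = 6.94 V.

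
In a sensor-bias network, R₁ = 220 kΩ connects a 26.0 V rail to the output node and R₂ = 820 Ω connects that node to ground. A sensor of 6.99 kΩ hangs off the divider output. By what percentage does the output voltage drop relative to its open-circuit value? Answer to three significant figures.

Unloaded V = 26.0 × 820/220800 = 0.096549 V.
Loaded: R₂‖R_L = 733.9 Ω, giving V = 26.0 × 733.9/220700 = 0.086446 V.
Drop = (0.096549 − 0.086446) / 0.096549 = 10.5 %.

10.5 %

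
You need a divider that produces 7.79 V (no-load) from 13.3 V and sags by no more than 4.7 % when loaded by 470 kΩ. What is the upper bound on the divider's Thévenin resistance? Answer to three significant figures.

Loading drop = R_th/(R_th + R_L) ≤ 0.0470, so R_th ≤ R_L · ε/(1−ε) = 470 kΩ × 0.0470/0.9530 = 23.2 kΩ.
(Any R1, R2 with R2/(R1+R2) = 0.586 and R1‖R2 ≤ 23.2 kΩ will meet the spec.)

R_th ≤ 23.2 kΩ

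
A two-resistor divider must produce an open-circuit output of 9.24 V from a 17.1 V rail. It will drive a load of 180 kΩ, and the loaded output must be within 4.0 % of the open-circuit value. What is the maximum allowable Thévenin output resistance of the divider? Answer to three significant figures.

Loading drop = R_th/(R_th + R_L) ≤ 0.0400, so R_th ≤ R_L · ε/(1−ε) = 180 kΩ × 0.0400/0.9600 = 7.50 kΩ.
(Any R1, R2 with R2/(R1+R2) = 0.540 and R1‖R2 ≤ 7.50 kΩ will meet the spec.)

R_th ≤ 7.50 kΩ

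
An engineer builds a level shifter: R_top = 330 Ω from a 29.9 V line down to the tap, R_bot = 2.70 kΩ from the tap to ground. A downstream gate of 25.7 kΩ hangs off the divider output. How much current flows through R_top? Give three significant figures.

I ≈ 10.8 mA

R_bot‖R_L = 2443 Ω, so the source sees R_top + R_bot‖R_L = 2773 Ω.
I = 29.9 V / 2773 Ω = 10.8 mA.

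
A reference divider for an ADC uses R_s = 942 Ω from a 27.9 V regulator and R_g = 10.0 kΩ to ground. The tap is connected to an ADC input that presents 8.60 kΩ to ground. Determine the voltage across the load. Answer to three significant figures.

V_out ≈ 23.2 V

The load sits in parallel with R_g: R_g‖R_L = (10000 × 8600) / (10000 + 8600) = 4624 Ω.
V_out = 27.9 × 4624 / (942 + 4624) = 27.9 × 4624/5566 = 23.2 V.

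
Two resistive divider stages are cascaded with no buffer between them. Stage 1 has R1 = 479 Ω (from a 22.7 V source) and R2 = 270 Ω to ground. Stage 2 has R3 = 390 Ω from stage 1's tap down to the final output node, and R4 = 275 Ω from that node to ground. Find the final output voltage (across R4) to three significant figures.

V_out ≈ 2.69 V

Stage 2 presents R3+R4 = 665.0 Ω as a load on stage 1's tap.
Stage 1's lower leg becomes R2‖(R3+R4) = 192.0 Ω, so V_mid = 22.7 × 192.0/671.0 = 6.496 V.
Stage 2 is itself unloaded: V_out = V_mid × R4/(R3+R4) = 6.496 × 275/665.0 = 2.69 V.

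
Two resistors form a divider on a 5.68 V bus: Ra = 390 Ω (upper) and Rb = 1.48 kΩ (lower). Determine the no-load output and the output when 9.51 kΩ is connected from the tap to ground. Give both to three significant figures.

Unloaded: 4.50 V; loaded: 4.35 V

Open-circuit: V = 5.68 × 1480/(390 + 1480) = 4.50 V.
With the load, Rb becomes Rb‖R_L = 1281 Ω, so V = 5.68 × 1281/1671 = 4.35 V.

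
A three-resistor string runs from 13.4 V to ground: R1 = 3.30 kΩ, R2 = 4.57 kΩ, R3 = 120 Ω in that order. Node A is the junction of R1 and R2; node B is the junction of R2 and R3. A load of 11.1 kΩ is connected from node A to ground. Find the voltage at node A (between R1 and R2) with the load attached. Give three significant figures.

V ≈ 6.70 V

Below node A the series string R2+R3 = 4690 Ω sits in parallel with the 11100 Ω load: 3297 Ω.
V_A = 13.4 × 3297/(3300 + 3297) = 6.70 V.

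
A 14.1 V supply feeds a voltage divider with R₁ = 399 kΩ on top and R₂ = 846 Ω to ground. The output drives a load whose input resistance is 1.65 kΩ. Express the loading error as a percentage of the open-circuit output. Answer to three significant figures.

Unloaded V = 14.1 × 846/399800 = 0.02983 V.
Loaded: R₂‖R_L = 559.3 Ω, giving V = 14.1 × 559.3/399600 = 0.01974 V.
Drop = (0.02983 − 0.01974) / 0.02983 = 33.8 %.

33.8 %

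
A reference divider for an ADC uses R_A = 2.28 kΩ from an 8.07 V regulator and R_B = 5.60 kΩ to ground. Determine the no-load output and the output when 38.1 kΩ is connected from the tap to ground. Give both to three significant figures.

Open-circuit: V = 8.07 × 5.60/(2.28 + 5.60) = 5.74 V.
With the load, R_B becomes R_B‖R_L = 4.882 kΩ, so V = 8.07 × 4.882/7.162 = 5.50 V.

Unloaded: 5.74 V; loaded: 5.50 V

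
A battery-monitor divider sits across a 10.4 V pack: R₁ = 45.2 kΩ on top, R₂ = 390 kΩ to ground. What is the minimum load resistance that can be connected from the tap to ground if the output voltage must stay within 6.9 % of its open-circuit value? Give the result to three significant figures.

Output resistance R_th = R₁‖R₂ = (45.2 × 390)/435.2 = 40.51 kΩ.
The fractional drop is R_th/(R_th + R_L); requiring this ≤ 0.0690 gives R_L ≥ R_th(1/0.0690 − 1) = 40.51 × 13.49 = 547 kΩ.

R_L(min) ≈ 547 kΩ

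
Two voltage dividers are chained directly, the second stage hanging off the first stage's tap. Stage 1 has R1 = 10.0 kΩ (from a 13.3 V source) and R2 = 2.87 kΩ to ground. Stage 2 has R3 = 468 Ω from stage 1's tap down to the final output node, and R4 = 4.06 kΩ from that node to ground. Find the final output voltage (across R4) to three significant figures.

Stage 2 presents R3+R4 = 4528 Ω as a load on stage 1's tap.
Stage 1's lower leg becomes R2‖(R3+R4) = 1757 Ω, so V_mid = 13.3 × 1757/11760 = 1.987 V.
Stage 2 is itself unloaded: V_out = V_mid × R4/(R3+R4) = 1.987 × 4060/4528 = 1.78 V.

V_out ≈ 1.78 V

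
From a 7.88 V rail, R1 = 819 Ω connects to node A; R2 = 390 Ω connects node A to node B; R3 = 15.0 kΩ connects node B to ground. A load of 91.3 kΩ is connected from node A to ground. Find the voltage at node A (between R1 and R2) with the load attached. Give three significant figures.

Below node A the series string R2+R3 = 15390 Ω sits in parallel with the 91300 Ω load: 13170 Ω.
V_A = 7.88 × 13170/(819 + 13170) = 7.42 V.

V ≈ 7.42 V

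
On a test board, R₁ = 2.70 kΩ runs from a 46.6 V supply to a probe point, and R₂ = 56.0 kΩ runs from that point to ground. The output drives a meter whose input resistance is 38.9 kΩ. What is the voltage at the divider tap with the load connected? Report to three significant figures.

V_out ≈ 41.7 V

The load sits in parallel with R₂: R₂‖R_L = (56.0 × 38.9) / (56.0 + 38.9) = 22.95 kΩ.
V_out = 46.6 × 22.95 / (2.70 + 22.95) = 46.6 × 22.95/25.65 = 41.7 V.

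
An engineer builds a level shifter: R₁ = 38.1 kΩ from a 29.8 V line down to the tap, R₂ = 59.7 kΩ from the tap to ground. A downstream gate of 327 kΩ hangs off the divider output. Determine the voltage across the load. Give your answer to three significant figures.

V_out ≈ 17.0 V

The load sits in parallel with R₂: R₂‖R_L = (59.7 × 327) / (59.7 + 327) = 50.48 kΩ.
V_out = 29.8 × 50.48 / (38.1 + 50.48) = 29.8 × 50.48/88.58 = 17.0 V.
(Unloaded it would have been 18.2 V.)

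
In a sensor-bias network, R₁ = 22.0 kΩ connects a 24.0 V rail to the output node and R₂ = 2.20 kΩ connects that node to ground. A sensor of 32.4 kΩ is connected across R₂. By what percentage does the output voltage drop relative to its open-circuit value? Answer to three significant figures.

The divider's output (Thévenin) resistance is R₁‖R₂ = 2.000 kΩ.
Fractional drop under load = R_th/(R_th + R_L) = 2.000 / (2.000 + 32.4) = 0.05814.
So the output falls by 5.81 %.

5.81 %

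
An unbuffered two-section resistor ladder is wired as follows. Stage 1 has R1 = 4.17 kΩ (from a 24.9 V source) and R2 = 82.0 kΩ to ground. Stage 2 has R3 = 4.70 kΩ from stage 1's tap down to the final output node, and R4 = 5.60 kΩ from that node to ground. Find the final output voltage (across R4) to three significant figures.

Stage 2 presents R3+R4 = 10.30 kΩ as a load on stage 1's tap.
Stage 1's lower leg becomes R2‖(R3+R4) = 9.151 kΩ, so V_mid = 24.9 × 9.151/13.32 = 17.11 V.
Stage 2 is itself unloaded: V_out = V_mid × R4/(R3+R4) = 17.11 × 5.60/10.30 = 9.30 V.

V_out ≈ 9.30 V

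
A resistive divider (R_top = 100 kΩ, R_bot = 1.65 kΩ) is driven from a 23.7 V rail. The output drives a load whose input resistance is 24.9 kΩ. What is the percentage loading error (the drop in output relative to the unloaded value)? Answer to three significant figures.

6.12 %

The divider's output (Thévenin) resistance is R_top‖R_bot = 1.623 kΩ.
Fractional drop under load = R_th/(R_th + R_L) = 1.623 / (1.623 + 24.9) = 0.06120.
So the output falls by 6.12 %.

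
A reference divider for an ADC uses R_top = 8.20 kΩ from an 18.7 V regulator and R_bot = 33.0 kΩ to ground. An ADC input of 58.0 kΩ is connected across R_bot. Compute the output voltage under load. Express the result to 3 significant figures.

V_out ≈ 13.5 V

The load sits in parallel with R_bot: R_bot‖R_L = (33.0 × 58.0) / (33.0 + 58.0) = 21.03 kΩ.
V_out = 18.7 × 21.03 / (8.20 + 21.03) = 18.7 × 21.03/29.23 = 13.5 V.
(Unloaded it would have been 15.0 V.)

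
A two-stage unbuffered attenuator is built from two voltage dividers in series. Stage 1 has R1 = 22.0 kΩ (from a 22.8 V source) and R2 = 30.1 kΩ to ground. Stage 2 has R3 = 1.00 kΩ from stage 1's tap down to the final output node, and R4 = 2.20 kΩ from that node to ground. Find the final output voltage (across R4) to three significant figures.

Stage 2 presents R3+R4 = 3.200 kΩ as a load on stage 1's tap.
Stage 1's lower leg becomes R2‖(R3+R4) = 2.892 kΩ, so V_mid = 22.8 × 2.892/24.89 = 2.649 V.
Stage 2 is itself unloaded: V_out = V_mid × R4/(R3+R4) = 2.649 × 2.20/3.200 = 1.82 V.

V_out ≈ 1.82 V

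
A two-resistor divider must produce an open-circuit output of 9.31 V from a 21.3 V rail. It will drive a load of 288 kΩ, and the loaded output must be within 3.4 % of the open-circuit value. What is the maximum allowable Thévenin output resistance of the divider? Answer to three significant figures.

Loading drop = R_th/(R_th + R_L) ≤ 0.0340, so R_th ≤ R_L · ε/(1−ε) = 288 kΩ × 0.0340/0.9660 = 10.1 kΩ.

R_th ≤ 10.1 kΩ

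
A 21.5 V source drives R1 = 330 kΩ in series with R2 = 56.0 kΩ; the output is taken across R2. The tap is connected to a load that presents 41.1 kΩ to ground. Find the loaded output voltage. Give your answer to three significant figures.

V_out ≈ 1.44 V

The load sits in parallel with R2: R2‖R_L = (56.0 × 41.1) / (56.0 + 41.1) = 23.70 kΩ.
V_out = 21.5 × 23.70 / (330 + 23.70) = 21.5 × 23.70/353.7 = 1.44 V.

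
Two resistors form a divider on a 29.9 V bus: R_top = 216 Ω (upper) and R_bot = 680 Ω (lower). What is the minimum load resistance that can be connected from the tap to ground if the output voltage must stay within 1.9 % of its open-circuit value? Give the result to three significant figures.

R_L(min) ≈ 8.46 kΩ

Output resistance R_th = R_top‖R_bot = (216 × 680)/896.0 = 163.9 Ω.
The fractional drop is R_th/(R_th + R_L); requiring this ≤ 0.0190 gives R_L ≥ R_th(1/0.0190 − 1) = 163.9 × 51.63 = 8.46 kΩ.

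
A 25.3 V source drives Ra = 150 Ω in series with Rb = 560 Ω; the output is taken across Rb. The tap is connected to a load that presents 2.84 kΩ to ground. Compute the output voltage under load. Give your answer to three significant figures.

The load sits in parallel with Rb: Rb‖R_L = (560 × 2840) / (560 + 2840) = 467.8 Ω.
V_out = 25.3 × 467.8 / (150 + 467.8) = 25.3 × 467.8/617.8 = 19.2 V.
(Unloaded it would have been 20.0 V.)

V_out ≈ 19.2 V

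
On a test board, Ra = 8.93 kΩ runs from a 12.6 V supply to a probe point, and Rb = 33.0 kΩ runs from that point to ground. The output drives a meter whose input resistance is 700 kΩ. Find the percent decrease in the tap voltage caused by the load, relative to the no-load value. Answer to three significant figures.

The divider's output (Thévenin) resistance is Ra‖Rb = 7.028 kΩ.
Fractional drop under load = R_th/(R_th + R_L) = 7.028 / (7.028 + 700) = 0.009940.
So the output falls by 0.994 %.

0.994 %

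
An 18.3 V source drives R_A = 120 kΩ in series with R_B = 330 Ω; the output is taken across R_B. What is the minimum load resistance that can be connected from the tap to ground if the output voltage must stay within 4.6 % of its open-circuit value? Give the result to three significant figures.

Output resistance R_th = R_A‖R_B = (120000 × 330)/120300 = 329.1 Ω.
The fractional drop is R_th/(R_th + R_L); requiring this ≤ 0.0460 gives R_L ≥ R_th(1/0.0460 − 1) = 329.1 × 20.74 = 6.83 kΩ.

R_L(min) ≈ 6.83 kΩ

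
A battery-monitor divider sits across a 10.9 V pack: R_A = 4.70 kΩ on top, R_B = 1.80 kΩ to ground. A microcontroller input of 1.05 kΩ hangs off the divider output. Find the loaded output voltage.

V_out ≈ 1.35 V

The load sits in parallel with R_B: R_B‖R_L = (1.80 × 1.05) / (1.80 + 1.05) = 0.6632 kΩ.
V_out = 10.9 × 0.6632 / (4.70 + 0.6632) = 10.9 × 0.6632/5.363 = 1.35 V.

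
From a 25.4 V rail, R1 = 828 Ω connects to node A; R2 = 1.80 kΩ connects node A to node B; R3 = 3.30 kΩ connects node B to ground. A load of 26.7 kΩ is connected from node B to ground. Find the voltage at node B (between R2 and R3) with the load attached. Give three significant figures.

At node B, R3 is in parallel with the load: R3‖R_L = 2937 Ω.
Below node A the resistance is R2 + (R3‖R_L) = 4737 Ω, so V_A = 25.4 × 4737/5565 = 21.62 V.
Then V_B = V_A × (R3‖R_L)/(R2 + R3‖R_L) = 21.62 × 2937/4737 = 13.4 V.

V ≈ 13.4 V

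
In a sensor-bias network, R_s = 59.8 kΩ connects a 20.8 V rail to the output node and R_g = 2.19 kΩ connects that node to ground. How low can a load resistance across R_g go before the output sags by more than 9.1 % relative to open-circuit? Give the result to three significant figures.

R_L(min) ≈ 21.1 kΩ

Output resistance R_th = R_s‖R_g = (59.8 × 2.19)/61.99 = 2.113 kΩ.
The fractional drop is R_th/(R_th + R_L); requiring this ≤ 0.0910 gives R_L ≥ R_th(1/0.0910 − 1) = 2.113 × 9.989 = 21.1 kΩ.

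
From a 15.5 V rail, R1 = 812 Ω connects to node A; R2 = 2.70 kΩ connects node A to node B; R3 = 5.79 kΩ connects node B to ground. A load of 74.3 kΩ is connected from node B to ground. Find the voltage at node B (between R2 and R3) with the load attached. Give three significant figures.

At node B, R3 is in parallel with the load: R3‖R_L = 5371 Ω.
Below node A the resistance is R2 + (R3‖R_L) = 8071 Ω, so V_A = 15.5 × 8071/8883 = 14.08 V.
Then V_B = V_A × (R3‖R_L)/(R2 + R3‖R_L) = 14.08 × 5371/8071 = 9.37 V.

V ≈ 9.37 V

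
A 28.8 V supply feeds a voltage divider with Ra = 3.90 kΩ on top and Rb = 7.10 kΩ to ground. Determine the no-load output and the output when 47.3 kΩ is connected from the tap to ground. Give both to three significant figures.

Open-circuit: V = 28.8 × 7.10/(3.90 + 7.10) = 18.6 V.
With the load, Rb becomes Rb‖R_L = 6.173 kΩ, so V = 28.8 × 6.173/10.07 = 17.6 V.

Unloaded: 18.6 V; loaded: 17.6 V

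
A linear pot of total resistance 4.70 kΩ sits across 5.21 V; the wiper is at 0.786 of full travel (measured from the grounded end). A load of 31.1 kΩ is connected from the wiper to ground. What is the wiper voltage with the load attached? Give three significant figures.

The wiper splits the pot into (1−α)R = 1.006 kΩ above and αR = 3.694 kΩ below.
Lower section ‖ load = 3.302 kΩ.
V_wiper = 5.21 × 3.302/(1.006 + 3.302) = 3.99 V.

V ≈ 3.99 V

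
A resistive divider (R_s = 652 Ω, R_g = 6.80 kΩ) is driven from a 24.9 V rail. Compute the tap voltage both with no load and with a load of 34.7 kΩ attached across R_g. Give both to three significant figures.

Unloaded: 22.7 V; loaded: 22.3 V

Open-circuit: V = 24.9 × 6800/(652 + 6800) = 22.7 V.
With the load, R_g becomes R_g‖R_L = 5686 Ω, so V = 24.9 × 5686/6338 = 22.3 V.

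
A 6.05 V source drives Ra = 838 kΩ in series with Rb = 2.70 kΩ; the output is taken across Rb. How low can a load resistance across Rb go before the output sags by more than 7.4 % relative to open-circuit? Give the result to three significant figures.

Output resistance R_th = Ra‖Rb = (838 × 2.70)/840.7 = 2.691 kΩ.
The fractional drop is R_th/(R_th + R_L); requiring this ≤ 0.0740 gives R_L ≥ R_th(1/0.0740 − 1) = 2.691 × 12.51 = 33.7 kΩ.

R_L(min) ≈ 33.7 kΩ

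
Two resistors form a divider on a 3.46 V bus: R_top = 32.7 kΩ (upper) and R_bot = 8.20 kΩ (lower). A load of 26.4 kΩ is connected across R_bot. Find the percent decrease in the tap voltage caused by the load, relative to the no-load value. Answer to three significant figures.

19.9 %

The divider's output (Thévenin) resistance is R_top‖R_bot = 6.556 kΩ.
Fractional drop under load = R_th/(R_th + R_L) = 6.556 / (6.556 + 26.4) = 0.1989.
So the output falls by 19.9 %.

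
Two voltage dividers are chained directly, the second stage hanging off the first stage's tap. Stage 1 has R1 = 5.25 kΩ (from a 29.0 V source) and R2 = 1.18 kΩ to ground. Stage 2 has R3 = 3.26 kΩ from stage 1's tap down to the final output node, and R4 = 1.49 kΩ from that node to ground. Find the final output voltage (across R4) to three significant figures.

V_out ≈ 1.39 V

Stage 2 presents R3+R4 = 4.750 kΩ as a load on stage 1's tap.
Stage 1's lower leg becomes R2‖(R3+R4) = 0.9452 kΩ, so V_mid = 29.0 × 0.9452/6.195 = 4.424 V.
Stage 2 is itself unloaded: V_out = V_mid × R4/(R3+R4) = 4.424 × 1.49/4.750 = 1.39 V.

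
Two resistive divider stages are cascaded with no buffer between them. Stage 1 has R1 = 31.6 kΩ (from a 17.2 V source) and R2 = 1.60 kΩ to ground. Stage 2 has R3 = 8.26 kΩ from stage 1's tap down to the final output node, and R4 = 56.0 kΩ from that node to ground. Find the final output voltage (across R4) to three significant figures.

Stage 2 presents R3+R4 = 64.26 kΩ as a load on stage 1's tap.
Stage 1's lower leg becomes R2‖(R3+R4) = 1.561 kΩ, so V_mid = 17.2 × 1.561/33.16 = 0.8097 V.
Stage 2 is itself unloaded: V_out = V_mid × R4/(R3+R4) = 0.8097 × 56.0/64.26 = 0.706 V.

V_out ≈ 0.706 V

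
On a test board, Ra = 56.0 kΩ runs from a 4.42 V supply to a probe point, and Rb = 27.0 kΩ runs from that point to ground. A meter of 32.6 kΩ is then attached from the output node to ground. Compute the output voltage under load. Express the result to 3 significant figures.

V_out ≈ 0.922 V

The load sits in parallel with Rb: Rb‖R_L = (27.0 × 32.6) / (27.0 + 32.6) = 14.77 kΩ.
V_out = 4.42 × 14.77 / (56.0 + 14.77) = 4.42 × 14.77/70.77 = 0.922 V.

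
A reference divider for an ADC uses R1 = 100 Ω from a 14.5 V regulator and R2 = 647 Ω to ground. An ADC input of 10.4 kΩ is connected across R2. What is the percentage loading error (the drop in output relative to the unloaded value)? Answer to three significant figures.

The divider's output (Thévenin) resistance is R1‖R2 = 86.61 Ω.
Fractional drop under load = R_th/(R_th + R_L) = 86.61 / (86.61 + 10400) = 0.008259.
So the output falls by 0.826 %.

0.826 %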